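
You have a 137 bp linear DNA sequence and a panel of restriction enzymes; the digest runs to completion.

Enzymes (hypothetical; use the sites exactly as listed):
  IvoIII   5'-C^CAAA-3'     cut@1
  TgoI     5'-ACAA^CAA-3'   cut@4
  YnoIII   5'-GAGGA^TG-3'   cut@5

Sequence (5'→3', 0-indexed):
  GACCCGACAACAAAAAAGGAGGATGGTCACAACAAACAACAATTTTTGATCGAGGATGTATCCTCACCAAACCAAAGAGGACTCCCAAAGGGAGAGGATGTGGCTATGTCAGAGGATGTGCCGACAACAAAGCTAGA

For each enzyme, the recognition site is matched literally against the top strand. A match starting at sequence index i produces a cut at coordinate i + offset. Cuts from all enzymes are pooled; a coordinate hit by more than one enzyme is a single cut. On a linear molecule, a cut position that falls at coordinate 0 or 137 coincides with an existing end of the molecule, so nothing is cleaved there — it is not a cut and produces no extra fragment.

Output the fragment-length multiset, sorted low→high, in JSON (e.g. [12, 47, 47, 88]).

[5,7,9,10,10,11,11,13,13,13,17,18]

Site scan:
  IvoIII (CCAAA, off=1): starts [66, 71, 84] → cuts [67, 72, 85]
  TgoI (ACAACAA, off=4): starts [6, 28, 35, 123] → cuts [10, 32, 39, 127]
  YnoIII (GAGGATG, off=5): starts [18, 51, 93, 111] → cuts [23, 56, 98, 116]

All cut coordinates (distinct, sorted): [10, 23, 32, 39, 56, 67, 72, 85, 98, 116, 127]

Fragments:
  [0,10): 10 bp
  [10,23): 13 bp
  [23,32): 9 bp
  [32,39): 7 bp
  [39,56): 17 bp
  [56,67): 11 bp
  [67,72): 5 bp
  [72,85): 13 bp
  [85,98): 13 bp
  [98,116): 18 bp
  [116,127): 11 bp
  [127,137): 10 bp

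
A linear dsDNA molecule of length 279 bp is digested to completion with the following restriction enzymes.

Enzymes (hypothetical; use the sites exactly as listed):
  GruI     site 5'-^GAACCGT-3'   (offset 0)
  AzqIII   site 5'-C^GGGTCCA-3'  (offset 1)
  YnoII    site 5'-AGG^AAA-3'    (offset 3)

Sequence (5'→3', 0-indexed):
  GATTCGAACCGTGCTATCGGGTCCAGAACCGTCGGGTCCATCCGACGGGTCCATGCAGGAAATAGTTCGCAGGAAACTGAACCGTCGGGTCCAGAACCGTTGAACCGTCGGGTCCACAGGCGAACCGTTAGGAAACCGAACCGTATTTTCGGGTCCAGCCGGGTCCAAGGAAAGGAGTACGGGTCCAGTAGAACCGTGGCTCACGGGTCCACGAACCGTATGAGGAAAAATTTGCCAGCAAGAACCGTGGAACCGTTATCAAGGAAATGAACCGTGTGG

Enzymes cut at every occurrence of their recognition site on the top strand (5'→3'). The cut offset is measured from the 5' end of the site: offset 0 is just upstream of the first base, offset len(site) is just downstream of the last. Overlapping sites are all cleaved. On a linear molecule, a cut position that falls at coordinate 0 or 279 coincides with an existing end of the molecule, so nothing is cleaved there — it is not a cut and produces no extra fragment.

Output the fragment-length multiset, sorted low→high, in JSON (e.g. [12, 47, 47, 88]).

[4,5,5,5,7,7,8,8,8,8,8,8,10,10,10,10,11,11,12,13,13,13,13,13,14,14,15,16]

Scan for sites:
  GruI (GAACCGT, off=0): starts [5, 25, 78, 93, 101, 121, 137, 190, 212, 241, 249, 268] → cuts [5, 25, 78, 93, 101, 121, 137, 190, 212, 241, 249, 268]
  AzqIII (CGGGTCCA, off=1): starts [17, 32, 45, 85, 108, 149, 159, 179, 203] → cuts [18, 33, 46, 86, 109, 150, 160, 180, 204]
  YnoII (AGGAAA, off=3): starts [56, 70, 129, 167, 222, 261] → cuts [59, 73, 132, 170, 225, 264]

Pooled cuts: [5, 18, 25, 33, 46, 59, 73, 78, 86, 93, 101, 109, 121, 132, 137, 150, 160, 170, 180, 190, 204, 212, 225, 241, 249, 264, 268]

Fragment lengths:
  [0,5): 5 bp
  [5,18): 13 bp
  [18,25): 7 bp
  [25,33): 8 bp
  [33,46): 13 bp
  [46,59): 13 bp
  [59,73): 14 bp
  [73,78): 5 bp
  [78,86): 8 bp
  [86,93): 7 bp
  [93,101): 8 bp
  [101,109): 8 bp
  [109,121): 12 bp
  [121,132): 11 bp
  [132,137): 5 bp
  [137,150): 13 bp
  [150,160): 10 bp
  [160,170): 10 bp
  [170,180): 10 bp
  [180,190): 10 bp
  [190,204): 14 bp
  [204,212): 8 bp
  [212,225): 13 bp
  [225,241): 16 bp
  [241,249): 8 bp
  [249,264): 15 bp
  [264,268): 4 bp
  [268,279): 11 bp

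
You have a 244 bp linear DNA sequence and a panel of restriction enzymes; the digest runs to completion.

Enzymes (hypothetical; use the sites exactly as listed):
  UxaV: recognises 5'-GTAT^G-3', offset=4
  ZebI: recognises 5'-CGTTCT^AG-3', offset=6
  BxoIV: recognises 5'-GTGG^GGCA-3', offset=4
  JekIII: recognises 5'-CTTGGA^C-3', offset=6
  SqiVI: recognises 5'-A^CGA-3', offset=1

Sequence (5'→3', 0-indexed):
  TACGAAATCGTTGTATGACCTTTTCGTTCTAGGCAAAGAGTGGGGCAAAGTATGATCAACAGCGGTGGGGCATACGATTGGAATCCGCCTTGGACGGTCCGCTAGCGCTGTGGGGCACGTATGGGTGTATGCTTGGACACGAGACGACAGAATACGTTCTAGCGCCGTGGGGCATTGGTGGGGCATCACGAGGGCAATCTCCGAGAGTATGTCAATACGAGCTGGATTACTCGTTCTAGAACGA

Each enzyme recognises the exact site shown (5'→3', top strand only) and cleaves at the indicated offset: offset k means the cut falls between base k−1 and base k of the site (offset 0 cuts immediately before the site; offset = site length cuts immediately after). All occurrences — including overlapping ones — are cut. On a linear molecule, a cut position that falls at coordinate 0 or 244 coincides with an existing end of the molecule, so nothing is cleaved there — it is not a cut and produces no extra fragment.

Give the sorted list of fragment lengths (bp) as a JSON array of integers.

Per-enzyme occurrences:
  UxaV GTATG/4: at [12, 49, 118, 126, 206] ⇒ [16, 53, 122, 130, 210]
  ZebI CGTTCTAG/6: at [24, 154, 231] ⇒ [30, 160, 237]
  BxoIV GTGGGGCA/4: at [39, 64, 109, 166, 177] ⇒ [43, 68, 113, 170, 181]
  JekIII CTTGGAC/6: at [88, 131] ⇒ [94, 137]
  SqiVI ACGA/1: at [1, 73, 138, 143, 187, 216, 240] ⇒ [2, 74, 139, 144, 188, 217, 241]

Pooled cuts: [2, 16, 30, 43, 53, 68, 74, 94, 113, 122, 130, 137, 139, 144, 160, 170, 181, 188, 210, 217, 237, 241]

Fragment lengths:
  [0,2): 2 bp
  [2,16): 14 bp
  [16,30): 14 bp
  [30,43): 13 bp
  [43,53): 10 bp
  [53,68): 15 bp
  [68,74): 6 bp
  [74,94): 20 bp
  [94,113): 19 bp
  [113,122): 9 bp
  [122,130): 8 bp
  [130,137): 7 bp
  [137,139): 2 bp
  [139,144): 5 bp
  [144,160): 16 bp
  [160,170): 10 bp
  [170,181): 11 bp
  [181,188): 7 bp
  [188,210): 22 bp
  [210,217): 7 bp
  [217,237): 20 bp
  [237,241): 4 bp
  [241,244): 3 bp

[2,2,3,4,5,6,7,7,7,8,9,10,10,11,13,14,14,15,16,19,20,20,22]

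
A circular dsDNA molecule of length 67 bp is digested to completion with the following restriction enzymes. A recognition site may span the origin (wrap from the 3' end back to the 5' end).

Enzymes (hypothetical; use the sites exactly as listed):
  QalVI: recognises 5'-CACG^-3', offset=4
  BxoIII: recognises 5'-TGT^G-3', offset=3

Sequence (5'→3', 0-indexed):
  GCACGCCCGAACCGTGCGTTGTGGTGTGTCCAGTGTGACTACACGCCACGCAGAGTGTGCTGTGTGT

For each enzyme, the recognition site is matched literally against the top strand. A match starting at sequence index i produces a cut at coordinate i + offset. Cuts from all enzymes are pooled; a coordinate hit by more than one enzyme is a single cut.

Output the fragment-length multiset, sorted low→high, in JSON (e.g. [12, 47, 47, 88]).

[2,2,5,5,5,5,8,9,9,17]

Site scan:
  QalVI CACG/4: at [1, 41, 46] ⇒ [5, 45, 50]
  BxoIII TGTG/3: at [19, 24, 33, 55, 60, 62, 64] ⇒ [0, 22, 27, 36, 58, 63, 65]

All cut coordinates (distinct, sorted): [0, 5, 22, 27, 36, 45, 50, 58, 63, 65]

Fragments:
  0→5: 5 bp
  5→22: 17 bp
  22→27: 5 bp
  27→36: 9 bp
  36→45: 9 bp
  45→50: 5 bp
  50→58: 8 bp
  58→63: 5 bp
  63→65: 2 bp
  65→0 (wrap): 67-65+0 = 2 bp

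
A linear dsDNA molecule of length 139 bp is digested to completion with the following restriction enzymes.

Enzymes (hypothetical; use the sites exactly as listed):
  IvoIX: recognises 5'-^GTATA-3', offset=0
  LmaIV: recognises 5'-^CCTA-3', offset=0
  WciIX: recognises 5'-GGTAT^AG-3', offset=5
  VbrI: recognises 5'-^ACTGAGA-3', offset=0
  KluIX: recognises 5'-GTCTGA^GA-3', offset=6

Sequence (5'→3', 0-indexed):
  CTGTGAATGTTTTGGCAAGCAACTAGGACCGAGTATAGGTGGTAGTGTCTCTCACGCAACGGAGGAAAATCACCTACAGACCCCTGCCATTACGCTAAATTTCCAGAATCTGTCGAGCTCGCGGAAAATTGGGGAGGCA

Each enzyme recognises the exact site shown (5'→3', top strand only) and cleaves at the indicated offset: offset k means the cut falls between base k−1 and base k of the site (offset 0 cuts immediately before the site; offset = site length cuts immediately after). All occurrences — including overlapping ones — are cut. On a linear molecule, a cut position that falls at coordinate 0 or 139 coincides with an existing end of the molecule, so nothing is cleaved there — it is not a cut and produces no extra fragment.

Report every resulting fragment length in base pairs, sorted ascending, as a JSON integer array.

[32,40,67]

Per-enzyme occurrences:
  IvoIX GTATA/0: at [32] ⇒ [32]
  LmaIV CCTA/0: at [72] ⇒ [72]
  WciIX (GGTATAG, off=5): no sites
  VbrI (ACTGAGA, off=0): no sites
  KluIX (GTCTGAGA, off=6): no sites

Pooled cuts: [32, 72]

Fragments:
  [0,32): 32 bp
  [32,72): 40 bp
  [72,139): 67 bp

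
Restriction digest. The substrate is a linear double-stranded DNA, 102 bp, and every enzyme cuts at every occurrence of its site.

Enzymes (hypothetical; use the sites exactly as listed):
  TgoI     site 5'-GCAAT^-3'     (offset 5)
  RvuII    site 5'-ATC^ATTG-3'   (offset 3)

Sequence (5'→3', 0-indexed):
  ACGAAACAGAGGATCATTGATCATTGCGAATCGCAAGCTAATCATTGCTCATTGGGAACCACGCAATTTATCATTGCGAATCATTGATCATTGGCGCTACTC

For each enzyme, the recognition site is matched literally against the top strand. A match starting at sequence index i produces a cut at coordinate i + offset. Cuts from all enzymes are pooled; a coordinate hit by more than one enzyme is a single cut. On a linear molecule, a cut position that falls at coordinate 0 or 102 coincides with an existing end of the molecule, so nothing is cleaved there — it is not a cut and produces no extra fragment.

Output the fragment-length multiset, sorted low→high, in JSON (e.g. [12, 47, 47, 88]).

[5,7,7,10,13,15,21,24]

Site scan:
  TgoI (GCAAT, off=5): starts [62] → cuts [67]
  RvuII (ATCATTG, off=3): starts [12, 19, 40, 69, 79, 86] → cuts [15, 22, 43, 72, 82, 89]

Pooled cuts: [15, 22, 43, 67, 72, 82, 89]

Fragment lengths:
  [0,15): 15 bp
  [15,22): 7 bp
  [22,43): 21 bp
  [43,67): 24 bp
  [67,72): 5 bp
  [72,82): 10 bp
  [82,89): 7 bp
  [89,102): 13 bp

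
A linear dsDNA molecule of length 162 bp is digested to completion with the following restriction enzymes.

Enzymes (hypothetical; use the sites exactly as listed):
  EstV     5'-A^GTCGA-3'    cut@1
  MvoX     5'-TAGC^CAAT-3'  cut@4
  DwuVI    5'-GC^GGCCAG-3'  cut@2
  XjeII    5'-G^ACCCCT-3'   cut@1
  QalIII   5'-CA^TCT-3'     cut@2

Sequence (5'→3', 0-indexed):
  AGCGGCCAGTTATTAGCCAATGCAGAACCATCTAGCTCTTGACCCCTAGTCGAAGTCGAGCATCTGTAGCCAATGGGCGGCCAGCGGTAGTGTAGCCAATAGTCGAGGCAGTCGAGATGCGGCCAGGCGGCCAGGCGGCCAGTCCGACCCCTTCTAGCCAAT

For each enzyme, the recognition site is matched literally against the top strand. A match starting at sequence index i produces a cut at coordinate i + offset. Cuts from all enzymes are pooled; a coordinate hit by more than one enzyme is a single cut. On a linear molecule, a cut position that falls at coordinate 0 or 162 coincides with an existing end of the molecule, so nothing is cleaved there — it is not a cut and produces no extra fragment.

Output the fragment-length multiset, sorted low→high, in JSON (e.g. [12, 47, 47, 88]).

[3,4,5,6,7,8,8,8,8,8,9,10,10,11,12,13,14,18]

Scan for sites:
  EstV (AGTCGA, off=1): starts [47, 53, 100, 109] → cuts [48, 54, 101, 110]
  MvoX (TAGCCAAT, off=4): starts [13, 66, 92, 154] → cuts [17, 70, 96, 158]
  DwuVI (GCGGCCAG, off=2): starts [1, 76, 118, 126, 134] → cuts [3, 78, 120, 128, 136]
  XjeII (GACCCCT, off=1): starts [40, 145] → cuts [41, 146]
  QalIII (CATCT, off=2): starts [28, 60] → cuts [30, 62]

Pooled cuts: [3, 17, 30, 41, 48, 54, 62, 70, 78, 96, 101, 110, 120, 128, 136, 146, 158]

Fragments:
  [0,3): 3 bp
  [3,17): 14 bp
  [17,30): 13 bp
  [30,41): 11 bp
  [41,48): 7 bp
  [48,54): 6 bp
  [54,62): 8 bp
  [62,70): 8 bp
  [70,78): 8 bp
  [78,96): 18 bp
  [96,101): 5 bp
  [101,110): 9 bp
  [110,120): 10 bp
  [120,128): 8 bp
  [128,136): 8 bp
  [136,146): 10 bp
  [146,158): 12 bp
  [158,162): 4 bp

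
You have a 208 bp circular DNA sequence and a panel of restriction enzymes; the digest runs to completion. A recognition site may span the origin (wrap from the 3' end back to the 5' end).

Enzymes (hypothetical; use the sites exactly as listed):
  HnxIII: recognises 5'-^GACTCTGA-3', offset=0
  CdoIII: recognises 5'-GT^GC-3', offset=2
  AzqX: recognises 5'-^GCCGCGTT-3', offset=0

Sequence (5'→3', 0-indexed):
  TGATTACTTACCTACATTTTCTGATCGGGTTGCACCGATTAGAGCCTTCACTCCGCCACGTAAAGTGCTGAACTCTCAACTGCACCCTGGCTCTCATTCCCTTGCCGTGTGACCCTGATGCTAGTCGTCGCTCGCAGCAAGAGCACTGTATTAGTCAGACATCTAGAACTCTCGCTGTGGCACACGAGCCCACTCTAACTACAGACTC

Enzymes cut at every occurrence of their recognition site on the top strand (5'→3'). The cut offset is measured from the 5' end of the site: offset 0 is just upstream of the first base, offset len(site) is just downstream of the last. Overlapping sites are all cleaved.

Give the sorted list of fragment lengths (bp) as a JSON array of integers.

[71,137]

Per-enzyme occurrences:
  HnxIII GACTCTGA/0: at [203] ⇒ [203]
  CdoIII GTGC/2: at [64] ⇒ [66]
  AzqX (GCCGCGTT, off=0): no sites

Pooled cuts: [66, 203]

Fragment lengths:
  66→203: 137 bp
  203→66 (wrap): 208-203+66 = 71 bp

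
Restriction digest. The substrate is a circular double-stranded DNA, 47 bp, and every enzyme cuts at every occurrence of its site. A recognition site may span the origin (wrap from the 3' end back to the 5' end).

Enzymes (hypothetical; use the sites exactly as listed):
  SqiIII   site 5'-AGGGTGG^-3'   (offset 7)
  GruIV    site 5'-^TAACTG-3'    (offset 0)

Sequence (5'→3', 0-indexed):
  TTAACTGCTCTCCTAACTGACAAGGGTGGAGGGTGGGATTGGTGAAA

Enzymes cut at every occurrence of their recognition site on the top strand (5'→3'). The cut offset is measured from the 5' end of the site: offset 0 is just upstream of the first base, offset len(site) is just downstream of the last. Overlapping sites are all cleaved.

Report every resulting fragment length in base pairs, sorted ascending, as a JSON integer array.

[7,12,12,16]

Per-enzyme occurrences:
  SqiIII (AGGGTGG, off=7): starts [22, 29] → cuts [29, 36]
  GruIV (TAACTG, off=0): starts [1, 13] → cuts [1, 13]

Pooled cuts: [1, 13, 29, 36]

Fragment lengths:
  1→13: 12 bp
  13→29: 16 bp
  29→36: 7 bp
  36→1 (wrap): 47-36+1 = 12 bp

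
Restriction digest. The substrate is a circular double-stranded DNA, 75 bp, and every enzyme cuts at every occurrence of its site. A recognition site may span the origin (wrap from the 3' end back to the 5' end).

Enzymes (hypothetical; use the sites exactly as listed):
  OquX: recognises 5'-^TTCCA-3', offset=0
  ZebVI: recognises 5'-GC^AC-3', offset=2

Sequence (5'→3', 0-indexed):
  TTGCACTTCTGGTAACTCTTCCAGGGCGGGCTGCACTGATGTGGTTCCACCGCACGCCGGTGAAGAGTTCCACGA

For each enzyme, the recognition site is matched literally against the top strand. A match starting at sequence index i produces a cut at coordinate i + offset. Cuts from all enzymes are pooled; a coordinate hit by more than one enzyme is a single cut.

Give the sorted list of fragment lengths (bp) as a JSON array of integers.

Site scan:
  OquX (TTCCA, off=0): starts [18, 44, 67] → cuts [18, 44, 67]
  ZebVI (GCAC, off=2): starts [2, 32, 51] → cuts [4, 34, 53]

Pooled cuts: [4, 18, 34, 44, 53, 67]

Fragment lengths:
  4→18: 14 bp
  18→34: 16 bp
  34→44: 10 bp
  44→53: 9 bp
  53→67: 14 bp
  67→4 (wrap): 75-67+4 = 12 bp

[9,10,12,14,14,16]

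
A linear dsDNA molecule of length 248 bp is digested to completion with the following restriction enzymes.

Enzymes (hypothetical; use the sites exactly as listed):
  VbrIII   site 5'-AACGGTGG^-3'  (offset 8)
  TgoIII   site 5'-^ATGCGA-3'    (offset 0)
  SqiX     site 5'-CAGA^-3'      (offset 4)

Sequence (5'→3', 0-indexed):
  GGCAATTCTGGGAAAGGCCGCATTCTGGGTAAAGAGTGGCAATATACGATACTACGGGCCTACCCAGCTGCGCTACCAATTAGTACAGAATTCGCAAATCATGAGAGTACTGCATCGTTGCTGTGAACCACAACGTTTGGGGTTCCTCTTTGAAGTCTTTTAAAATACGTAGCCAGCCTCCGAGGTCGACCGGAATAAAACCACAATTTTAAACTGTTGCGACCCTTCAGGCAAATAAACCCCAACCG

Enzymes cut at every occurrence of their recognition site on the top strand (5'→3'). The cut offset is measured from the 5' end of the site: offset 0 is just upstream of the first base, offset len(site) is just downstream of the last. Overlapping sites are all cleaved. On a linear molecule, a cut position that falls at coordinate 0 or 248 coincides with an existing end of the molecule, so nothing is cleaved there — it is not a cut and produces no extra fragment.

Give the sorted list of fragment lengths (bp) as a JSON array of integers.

Scan for sites:
  VbrIII (AACGGTGG, off=8): no sites
  TgoIII (ATGCGA, off=0): no sites
  SqiX (CAGA, off=4): starts [85] → cuts [89]

Pooled cuts: [89]

Fragments:
  [0,89): 89 bp
  [89,248): 159 bp

[89,159]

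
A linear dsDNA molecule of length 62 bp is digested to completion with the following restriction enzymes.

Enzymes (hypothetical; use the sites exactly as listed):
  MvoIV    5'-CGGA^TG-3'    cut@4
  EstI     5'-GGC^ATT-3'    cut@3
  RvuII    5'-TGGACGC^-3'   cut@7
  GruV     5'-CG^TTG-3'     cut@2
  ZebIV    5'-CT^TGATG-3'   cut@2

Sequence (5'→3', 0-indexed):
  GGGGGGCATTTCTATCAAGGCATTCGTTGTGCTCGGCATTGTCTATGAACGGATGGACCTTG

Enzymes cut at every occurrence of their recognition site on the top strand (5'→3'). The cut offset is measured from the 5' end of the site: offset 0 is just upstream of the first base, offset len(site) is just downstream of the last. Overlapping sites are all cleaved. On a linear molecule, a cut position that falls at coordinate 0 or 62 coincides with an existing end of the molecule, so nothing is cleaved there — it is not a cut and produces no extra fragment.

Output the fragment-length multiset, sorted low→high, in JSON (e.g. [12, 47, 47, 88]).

[5,7,9,11,14,16]

Scan for sites:
  MvoIV CGGATG/4: at [49] ⇒ [53]
  EstI GGCATT/3: at [4, 18, 34] ⇒ [7, 21, 37]
  RvuII (TGGACGC, off=7): no sites
  GruV CGTTG/2: at [24] ⇒ [26]
  ZebIV (CTTGATG, off=2): no sites

Pooled cuts: [7, 21, 26, 37, 53]

Fragment lengths:
  [0,7): 7 bp
  [7,21): 14 bp
  [21,26): 5 bp
  [26,37): 11 bp
  [37,53): 16 bp
  [53,62): 9 bp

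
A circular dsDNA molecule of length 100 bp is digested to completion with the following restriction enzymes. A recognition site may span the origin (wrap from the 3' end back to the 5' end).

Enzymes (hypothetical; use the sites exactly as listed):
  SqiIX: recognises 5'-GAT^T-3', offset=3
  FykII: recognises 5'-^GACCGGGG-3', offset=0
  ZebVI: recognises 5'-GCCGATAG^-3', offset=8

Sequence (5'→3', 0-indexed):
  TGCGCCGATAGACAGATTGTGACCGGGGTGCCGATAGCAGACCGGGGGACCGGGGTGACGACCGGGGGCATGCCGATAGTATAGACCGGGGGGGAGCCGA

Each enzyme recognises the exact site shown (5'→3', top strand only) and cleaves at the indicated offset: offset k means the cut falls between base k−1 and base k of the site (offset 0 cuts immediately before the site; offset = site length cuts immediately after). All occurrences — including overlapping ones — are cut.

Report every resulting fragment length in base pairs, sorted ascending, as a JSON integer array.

Site scan:
  SqiIX (GATT, off=3): starts [14] → cuts [17]
  FykII (GACCGGGG, off=0): starts [20, 39, 47, 59, 83] → cuts [20, 39, 47, 59, 83]
  ZebVI (GCCGATAG, off=8): starts [3, 29, 71] → cuts [11, 37, 79]

Pooled cuts: [11, 17, 20, 37, 39, 47, 59, 79, 83]

Fragments:
  11→17: 6 bp
  17→20: 3 bp
  20→37: 17 bp
  37→39: 2 bp
  39→47: 8 bp
  47→59: 12 bp
  59→79: 20 bp
  79→83: 4 bp
  83→11 (wrap): 100-83+11 = 28 bp

[2,3,4,6,8,12,17,20,28]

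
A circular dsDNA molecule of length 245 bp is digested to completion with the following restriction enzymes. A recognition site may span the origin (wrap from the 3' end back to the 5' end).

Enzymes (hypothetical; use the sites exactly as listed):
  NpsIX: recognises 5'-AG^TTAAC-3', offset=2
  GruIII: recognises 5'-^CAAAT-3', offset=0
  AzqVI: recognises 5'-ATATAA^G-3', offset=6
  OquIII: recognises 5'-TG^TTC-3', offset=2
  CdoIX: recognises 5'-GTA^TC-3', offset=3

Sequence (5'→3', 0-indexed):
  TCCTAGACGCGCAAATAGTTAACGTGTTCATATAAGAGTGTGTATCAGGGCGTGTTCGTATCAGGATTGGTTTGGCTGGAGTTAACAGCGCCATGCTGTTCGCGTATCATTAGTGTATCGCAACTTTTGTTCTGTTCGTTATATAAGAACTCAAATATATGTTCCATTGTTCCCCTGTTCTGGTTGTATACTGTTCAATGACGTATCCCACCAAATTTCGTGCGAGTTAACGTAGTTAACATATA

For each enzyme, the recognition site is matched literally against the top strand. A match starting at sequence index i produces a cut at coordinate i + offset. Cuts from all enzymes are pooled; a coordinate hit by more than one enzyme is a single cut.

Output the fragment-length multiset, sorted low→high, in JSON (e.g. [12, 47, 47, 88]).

Per-enzyme occurrences:
  NpsIX AGTTAAC/2: at [16, 79, 224, 233] ⇒ [18, 81, 226, 235]
  GruIII CAAAT/0: at [11, 151, 211] ⇒ [11, 151, 211]
  AzqVI ATATAAG/6: at [29, 140] ⇒ [35, 146]
  OquIII TGTTC/2: at [24, 52, 96, 127, 132, 159, 167, 175, 191] ⇒ [26, 54, 98, 129, 134, 161, 169, 177, 193]
  CdoIX GTATC/3: at [41, 57, 103, 114, 202] ⇒ [44, 60, 106, 117, 205]

Pooled cuts: [11, 18, 26, 35, 44, 54, 60, 81, 98, 106, 117, 129, 134, 146, 151, 161, 169, 177, 193, 205, 211, 226, 235]

Fragments:
  11→18: 7 bp
  18→26: 8 bp
  26→35: 9 bp
  35→44: 9 bp
  44→54: 10 bp
  54→60: 6 bp
  60→81: 21 bp
  81→98: 17 bp
  98→106: 8 bp
  106→117: 11 bp
  117→129: 12 bp
  129→134: 5 bp
  134→146: 12 bp
  146→151: 5 bp
  151→161: 10 bp
  161→169: 8 bp
  169→177: 8 bp
  177→193: 16 bp
  193→205: 12 bp
  205→211: 6 bp
  211→226: 15 bp
  226→235: 9 bp
  235→11 (wrap): 245-235+11 = 21 bp

[5,5,6,6,7,8,8,8,8,9,9,9,10,10,11,12,12,12,15,16,17,21,21]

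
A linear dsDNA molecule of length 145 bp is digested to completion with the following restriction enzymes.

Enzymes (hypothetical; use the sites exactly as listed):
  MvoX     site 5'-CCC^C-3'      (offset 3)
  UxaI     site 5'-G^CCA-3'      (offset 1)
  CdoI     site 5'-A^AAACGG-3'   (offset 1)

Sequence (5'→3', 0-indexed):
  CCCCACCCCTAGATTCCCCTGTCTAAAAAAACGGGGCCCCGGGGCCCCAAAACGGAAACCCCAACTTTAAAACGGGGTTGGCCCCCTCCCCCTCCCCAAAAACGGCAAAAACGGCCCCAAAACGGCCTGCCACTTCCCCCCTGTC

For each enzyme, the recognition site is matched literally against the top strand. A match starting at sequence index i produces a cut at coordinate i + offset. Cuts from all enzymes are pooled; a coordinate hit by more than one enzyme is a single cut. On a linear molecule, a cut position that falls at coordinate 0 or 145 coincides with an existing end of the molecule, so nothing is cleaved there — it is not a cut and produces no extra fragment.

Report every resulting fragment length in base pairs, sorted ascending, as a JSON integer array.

Per-enzyme occurrences:
  MvoX CCCC/3: at [0, 5, 15, 36, 44, 58, 81, 82, 87, 88, 93, 114, 135, 136, 137] ⇒ [3, 8, 18, 39, 47, 61, 84, 85, 90, 91, 96, 117, 138, 139, 140]
  UxaI GCCA/1: at [128] ⇒ [129]
  CdoI AAAACGG/1: at [27, 48, 68, 98, 107, 118] ⇒ [28, 49, 69, 99, 108, 119]

Pooled cuts: [3, 8, 18, 28, 39, 47, 49, 61, 69, 84, 85, 90, 91, 96, 99, 108, 117, 119, 129, 138, 139, 140]

Fragment lengths:
  [0,3): 3 bp
  [3,8): 5 bp
  [8,18): 10 bp
  [18,28): 10 bp
  [28,39): 11 bp
  [39,47): 8 bp
  [47,49): 2 bp
  [49,61): 12 bp
  [61,69): 8 bp
  [69,84): 15 bp
  [84,85): 1 bp
  [85,90): 5 bp
  [90,91): 1 bp
  [91,96): 5 bp
  [96,99): 3 bp
  [99,108): 9 bp
  [108,117): 9 bp
  [117,119): 2 bp
  [119,129): 10 bp
  [129,138): 9 bp
  [138,139): 1 bp
  [139,140): 1 bp
  [140,145): 5 bp

[1,1,1,1,2,2,3,3,5,5,5,5,8,8,9,9,9,10,10,10,11,12,15]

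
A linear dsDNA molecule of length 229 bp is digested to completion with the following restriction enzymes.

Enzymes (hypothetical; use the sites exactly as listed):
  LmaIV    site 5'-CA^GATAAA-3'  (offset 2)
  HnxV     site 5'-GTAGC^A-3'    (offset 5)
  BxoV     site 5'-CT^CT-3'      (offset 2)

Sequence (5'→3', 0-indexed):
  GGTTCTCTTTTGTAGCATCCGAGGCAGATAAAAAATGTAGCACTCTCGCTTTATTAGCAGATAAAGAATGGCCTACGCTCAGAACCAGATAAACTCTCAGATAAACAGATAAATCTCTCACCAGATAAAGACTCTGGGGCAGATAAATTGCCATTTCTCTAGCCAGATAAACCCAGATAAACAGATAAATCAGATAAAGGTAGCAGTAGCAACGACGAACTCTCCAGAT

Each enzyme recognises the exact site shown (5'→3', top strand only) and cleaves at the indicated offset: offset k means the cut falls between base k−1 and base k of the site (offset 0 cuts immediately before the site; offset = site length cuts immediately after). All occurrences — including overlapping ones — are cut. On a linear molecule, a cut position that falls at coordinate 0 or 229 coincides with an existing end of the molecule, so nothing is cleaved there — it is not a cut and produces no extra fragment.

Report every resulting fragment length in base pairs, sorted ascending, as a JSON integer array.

Scan for sites:
  LmaIV CAGATAAA/2: at [24, 57, 85, 97, 105, 121, 139, 163, 173, 181, 190] ⇒ [26, 59, 87, 99, 107, 123, 141, 165, 175, 183, 192]
  HnxV GTAGCA/5: at [11, 36, 199, 205] ⇒ [16, 41, 204, 210]
  BxoV CTCT/2: at [4, 42, 93, 114, 131, 156, 219] ⇒ [6, 44, 95, 116, 133, 158, 221]

All cut coordinates (distinct, sorted): [6, 16, 26, 41, 44, 59, 87, 95, 99, 107, 116, 123, 133, 141, 158, 165, 175, 183, 192, 204, 210, 221]

Fragments:
  [0,6): 6 bp
  [6,16): 10 bp
  [16,26): 10 bp
  [26,41): 15 bp
  [41,44): 3 bp
  [44,59): 15 bp
  [59,87): 28 bp
  [87,95): 8 bp
  [95,99): 4 bp
  [99,107): 8 bp
  [107,116): 9 bp
  [116,123): 7 bp
  [123,133): 10 bp
  [133,141): 8 bp
  [141,158): 17 bp
  [158,165): 7 bp
  [165,175): 10 bp
  [175,183): 8 bp
  [183,192): 9 bp
  [192,204): 12 bp
  [204,210): 6 bp
  [210,221): 11 bp
  [221,229): 8 bp

[3,4,6,6,7,7,8,8,8,8,8,9,9,10,10,10,10,11,12,15,15,17,28]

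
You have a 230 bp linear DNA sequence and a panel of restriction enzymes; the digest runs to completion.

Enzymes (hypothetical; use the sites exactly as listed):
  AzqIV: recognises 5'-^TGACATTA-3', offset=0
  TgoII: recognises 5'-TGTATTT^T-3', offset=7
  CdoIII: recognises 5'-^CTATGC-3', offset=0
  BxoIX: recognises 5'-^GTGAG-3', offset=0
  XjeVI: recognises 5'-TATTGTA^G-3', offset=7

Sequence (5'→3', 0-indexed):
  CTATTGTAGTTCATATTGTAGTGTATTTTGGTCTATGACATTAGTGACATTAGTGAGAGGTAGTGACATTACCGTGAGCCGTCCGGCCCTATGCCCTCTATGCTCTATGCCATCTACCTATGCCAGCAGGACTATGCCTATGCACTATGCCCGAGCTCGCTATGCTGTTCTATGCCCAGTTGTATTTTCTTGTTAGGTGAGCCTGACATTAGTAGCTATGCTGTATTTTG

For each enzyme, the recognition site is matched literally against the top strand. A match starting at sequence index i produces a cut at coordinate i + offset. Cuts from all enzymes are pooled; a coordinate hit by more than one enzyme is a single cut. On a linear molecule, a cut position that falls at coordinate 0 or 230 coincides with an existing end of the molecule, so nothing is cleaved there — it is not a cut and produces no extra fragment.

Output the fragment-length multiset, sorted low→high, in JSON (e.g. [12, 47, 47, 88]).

[2,6,7,7,7,7,8,8,8,9,9,9,10,10,11,12,12,13,13,14,15,15,18]

Scan for sites:
  AzqIV (TGACATTA, off=0): starts [35, 44, 63, 203] → cuts [35, 44, 63, 203]
  TgoII (TGTATTTT, off=7): starts [21, 180, 221] → cuts [28, 187, 228]
  CdoIII (CTATGC, off=0): starts [88, 97, 104, 117, 131, 137, 144, 159, 169, 215] → cuts [88, 97, 104, 117, 131, 137, 144, 159, 169, 215]
  BxoIX (GTGAG, off=0): starts [52, 73, 196] → cuts [52, 73, 196]
  XjeVI (TATTGTAG, off=7): starts [1, 13] → cuts [8, 20]

Pooled cuts: [8, 20, 28, 35, 44, 52, 63, 73, 88, 97, 104, 117, 131, 137, 144, 159, 169, 187, 196, 203, 215, 228]

Fragments:
  [0,8): 8 bp
  [8,20): 12 bp
  [20,28): 8 bp
  [28,35): 7 bp
  [35,44): 9 bp
  [44,52): 8 bp
  [52,63): 11 bp
  [63,73): 10 bp
  [73,88): 15 bp
  [88,97): 9 bp
  [97,104): 7 bp
  [104,117): 13 bp
  [117,131): 14 bp
  [131,137): 6 bp
  [137,144): 7 bp
  [144,159): 15 bp
  [159,169): 10 bp
  [169,187): 18 bp
  [187,196): 9 bp
  [196,203): 7 bp
  [203,215): 12 bp
  [215,228): 13 bp
  [228,230): 2 bp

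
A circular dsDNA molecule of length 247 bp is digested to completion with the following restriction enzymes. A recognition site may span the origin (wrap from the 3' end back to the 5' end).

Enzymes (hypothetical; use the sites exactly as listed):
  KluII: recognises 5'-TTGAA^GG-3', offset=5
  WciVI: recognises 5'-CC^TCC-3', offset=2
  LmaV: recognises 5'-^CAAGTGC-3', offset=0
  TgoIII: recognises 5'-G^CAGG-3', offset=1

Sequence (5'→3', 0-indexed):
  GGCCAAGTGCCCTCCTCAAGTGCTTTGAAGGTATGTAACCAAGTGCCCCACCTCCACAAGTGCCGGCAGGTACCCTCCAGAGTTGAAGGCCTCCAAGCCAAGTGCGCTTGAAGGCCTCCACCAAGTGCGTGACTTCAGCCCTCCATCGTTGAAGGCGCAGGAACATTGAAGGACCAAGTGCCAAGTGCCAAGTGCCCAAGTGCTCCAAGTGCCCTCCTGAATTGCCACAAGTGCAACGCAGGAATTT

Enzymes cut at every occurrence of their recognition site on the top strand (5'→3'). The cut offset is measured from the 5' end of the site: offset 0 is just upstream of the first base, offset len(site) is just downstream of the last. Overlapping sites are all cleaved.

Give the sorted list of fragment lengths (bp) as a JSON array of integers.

[4,4,4,4,4,4,5,7,7,7,8,9,9,9,9,10,10,11,12,12,12,13,13,13,13,14,20]

Site scan:
  KluII TTGAAGG/5: at [24, 82, 107, 148, 165] ⇒ [29, 87, 112, 153, 170]
  WciVI CCTCC/2: at [10, 50, 73, 89, 114, 139, 212] ⇒ [12, 52, 75, 91, 116, 141, 214]
  LmaV CAAGTGC/0: at [3, 16, 39, 56, 98, 121, 174, 181, 188, 196, 205, 227] ⇒ [3, 16, 39, 56, 98, 121, 174, 181, 188, 196, 205, 227]
  TgoIII GCAGG/1: at [65, 156, 237] ⇒ [66, 157, 238]

All cut coordinates (distinct, sorted): [3, 12, 16, 29, 39, 52, 56, 66, 75, 87, 91, 98, 112, 116, 121, 141, 153, 157, 170, 174, 181, 188, 196, 205, 214, 227, 238]

Fragments:
  3→12: 9 bp
  12→16: 4 bp
  16→29: 13 bp
  29→39: 10 bp
  39→52: 13 bp
  52→56: 4 bp
  56→66: 10 bp
  66→75: 9 bp
  75→87: 12 bp
  87→91: 4 bp
  91→98: 7 bp
  98→112: 14 bp
  112→116: 4 bp
  116→121: 5 bp
  121→141: 20 bp
  141→153: 12 bp
  153→157: 4 bp
  157→170: 13 bp
  170→174: 4 bp
  174→181: 7 bp
  181→188: 7 bp
  188→196: 8 bp
  196→205: 9 bp
  205→214: 9 bp
  214→227: 13 bp
  227→238: 11 bp
  238→3 (wrap): 247-238+3 = 12 bp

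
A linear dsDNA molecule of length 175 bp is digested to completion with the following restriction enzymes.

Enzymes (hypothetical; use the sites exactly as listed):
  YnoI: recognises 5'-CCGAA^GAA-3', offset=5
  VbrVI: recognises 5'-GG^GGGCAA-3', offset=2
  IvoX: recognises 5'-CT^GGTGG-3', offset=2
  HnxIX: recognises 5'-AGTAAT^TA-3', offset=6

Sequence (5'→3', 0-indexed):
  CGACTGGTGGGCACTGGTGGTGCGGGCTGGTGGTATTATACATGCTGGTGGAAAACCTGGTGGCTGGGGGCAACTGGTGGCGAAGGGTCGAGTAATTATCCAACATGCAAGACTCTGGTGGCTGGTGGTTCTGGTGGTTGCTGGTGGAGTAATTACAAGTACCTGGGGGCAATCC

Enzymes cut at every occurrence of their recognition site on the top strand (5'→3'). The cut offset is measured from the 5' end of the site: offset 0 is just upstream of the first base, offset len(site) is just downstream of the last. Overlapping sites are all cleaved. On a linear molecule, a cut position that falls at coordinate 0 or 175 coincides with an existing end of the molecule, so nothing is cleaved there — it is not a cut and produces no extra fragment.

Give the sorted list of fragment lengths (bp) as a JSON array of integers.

[5,7,8,9,9,9,10,10,11,12,13,13,18,20,21]

Scan for sites:
  YnoI (CCGAAGAA, off=5): no sites
  VbrVI (GGGGGCAA, off=2): starts [65, 164] → cuts [67, 166]
  IvoX (CTGGTGG, off=2): starts [3, 13, 26, 44, 56, 73, 114, 121, 130, 140] → cuts [5, 15, 28, 46, 58, 75, 116, 123, 132, 142]
  HnxIX (AGTAATTA, off=6): starts [90, 147] → cuts [96, 153]

Pooled cuts: [5, 15, 28, 46, 58, 67, 75, 96, 116, 123, 132, 142, 153, 166]

Fragments:
  [0,5): 5 bp
  [5,15): 10 bp
  [15,28): 13 bp
  [28,46): 18 bp
  [46,58): 12 bp
  [58,67): 9 bp
  [67,75): 8 bp
  [75,96): 21 bp
  [96,116): 20 bp
  [116,123): 7 bp
  [123,132): 9 bp
  [132,142): 10 bp
  [142,153): 11 bp
  [153,166): 13 bp
  [166,175): 9 bp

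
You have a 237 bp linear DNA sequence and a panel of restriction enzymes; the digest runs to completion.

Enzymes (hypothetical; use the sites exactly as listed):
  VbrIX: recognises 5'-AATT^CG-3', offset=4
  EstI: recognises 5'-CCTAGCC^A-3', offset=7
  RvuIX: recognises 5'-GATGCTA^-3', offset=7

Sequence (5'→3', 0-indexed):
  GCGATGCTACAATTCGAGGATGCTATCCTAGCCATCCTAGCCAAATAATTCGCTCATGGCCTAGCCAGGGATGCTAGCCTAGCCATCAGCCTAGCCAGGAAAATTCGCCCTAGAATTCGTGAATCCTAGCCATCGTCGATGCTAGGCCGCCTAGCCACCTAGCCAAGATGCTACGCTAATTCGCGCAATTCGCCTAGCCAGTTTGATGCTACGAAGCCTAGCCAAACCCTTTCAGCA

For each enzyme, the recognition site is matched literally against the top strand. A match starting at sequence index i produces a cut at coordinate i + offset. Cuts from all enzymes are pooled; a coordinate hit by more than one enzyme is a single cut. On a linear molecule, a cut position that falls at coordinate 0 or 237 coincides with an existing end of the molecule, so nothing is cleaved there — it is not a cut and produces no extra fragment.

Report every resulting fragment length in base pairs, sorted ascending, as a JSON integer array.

Per-enzyme occurrences:
  VbrIX (AATTCG, off=4): starts [10, 46, 101, 113, 177, 186] → cuts [14, 50, 105, 117, 181, 190]
  EstI (CCTAGCCA, off=7): starts [26, 35, 59, 77, 89, 124, 149, 157, 192, 216] → cuts [33, 42, 66, 84, 96, 131, 156, 164, 199, 223]
  RvuIX (GATGCTA, off=7): starts [2, 18, 69, 137, 166, 204] → cuts [9, 25, 76, 144, 173, 211]

All cut coordinates (distinct, sorted): [9, 14, 25, 33, 42, 50, 66, 76, 84, 96, 105, 117, 131, 144, 156, 164, 173, 181, 190, 199, 211, 223]

Fragments:
  [0,9): 9 bp
  [9,14): 5 bp
  [14,25): 11 bp
  [25,33): 8 bp
  [33,42): 9 bp
  [42,50): 8 bp
  [50,66): 16 bp
  [66,76): 10 bp
  [76,84): 8 bp
  [84,96): 12 bp
  [96,105): 9 bp
  [105,117): 12 bp
  [117,131): 14 bp
  [131,144): 13 bp
  [144,156): 12 bp
  [156,164): 8 bp
  [164,173): 9 bp
  [173,181): 8 bp
  [181,190): 9 bp
  [190,199): 9 bp
  [199,211): 12 bp
  [211,223): 12 bp
  [223,237): 14 bp

[5,8,8,8,8,8,9,9,9,9,9,9,10,11,12,12,12,12,12,13,14,14,16]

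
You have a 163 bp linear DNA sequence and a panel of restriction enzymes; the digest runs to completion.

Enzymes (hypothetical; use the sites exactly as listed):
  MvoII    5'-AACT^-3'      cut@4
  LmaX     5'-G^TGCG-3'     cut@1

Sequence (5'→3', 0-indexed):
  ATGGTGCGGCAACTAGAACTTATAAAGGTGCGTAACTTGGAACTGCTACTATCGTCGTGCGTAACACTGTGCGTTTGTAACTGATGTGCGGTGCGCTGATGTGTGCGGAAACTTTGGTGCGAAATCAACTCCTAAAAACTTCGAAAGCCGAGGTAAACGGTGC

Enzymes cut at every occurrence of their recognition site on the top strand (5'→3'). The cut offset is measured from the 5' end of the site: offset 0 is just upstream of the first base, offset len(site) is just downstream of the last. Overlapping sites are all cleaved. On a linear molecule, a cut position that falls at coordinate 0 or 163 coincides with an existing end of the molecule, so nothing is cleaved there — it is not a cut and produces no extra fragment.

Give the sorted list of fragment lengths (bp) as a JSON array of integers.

[4,4,4,5,6,7,8,9,10,10,10,12,12,13,13,13,23]

Scan for sites:
  MvoII AACT/4: at [10, 16, 33, 40, 78, 109, 126, 136] ⇒ [14, 20, 37, 44, 82, 113, 130, 140]
  LmaX GTGCG/1: at [3, 27, 56, 68, 85, 90, 102, 116] ⇒ [4, 28, 57, 69, 86, 91, 103, 117]

All cut coordinates (distinct, sorted): [4, 14, 20, 28, 37, 44, 57, 69, 82, 86, 91, 103, 113, 117, 130, 140]

Fragments:
  [0,4): 4 bp
  [4,14): 10 bp
  [14,20): 6 bp
  [20,28): 8 bp
  [28,37): 9 bp
  [37,44): 7 bp
  [44,57): 13 bp
  [57,69): 12 bp
  [69,82): 13 bp
  [82,86): 4 bp
  [86,91): 5 bp
  [91,103): 12 bp
  [103,113): 10 bp
  [113,117): 4 bp
  [117,130): 13 bp
  [130,140): 10 bp
  [140,163): 23 bp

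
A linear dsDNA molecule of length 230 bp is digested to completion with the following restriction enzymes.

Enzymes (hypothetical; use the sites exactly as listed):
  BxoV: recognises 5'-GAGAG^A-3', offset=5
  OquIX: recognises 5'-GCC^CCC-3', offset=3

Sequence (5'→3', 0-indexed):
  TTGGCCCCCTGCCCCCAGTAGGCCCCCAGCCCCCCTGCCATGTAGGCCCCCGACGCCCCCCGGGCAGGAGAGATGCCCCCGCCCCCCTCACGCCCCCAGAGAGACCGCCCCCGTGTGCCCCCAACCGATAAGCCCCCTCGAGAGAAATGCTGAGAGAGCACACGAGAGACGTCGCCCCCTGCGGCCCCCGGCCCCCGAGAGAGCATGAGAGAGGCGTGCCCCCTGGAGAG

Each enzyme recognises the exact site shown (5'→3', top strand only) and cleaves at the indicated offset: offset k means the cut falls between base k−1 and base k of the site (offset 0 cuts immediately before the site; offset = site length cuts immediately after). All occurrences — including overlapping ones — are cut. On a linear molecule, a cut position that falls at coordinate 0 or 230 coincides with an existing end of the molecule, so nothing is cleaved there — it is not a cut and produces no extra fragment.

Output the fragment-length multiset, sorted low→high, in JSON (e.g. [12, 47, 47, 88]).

Site scan:
  BxoV (GAGAGA, off=5): starts [67, 98, 139, 151, 163, 196, 206] → cuts [72, 103, 144, 156, 168, 201, 211]
  OquIX (GCCCCC, off=3): starts [3, 10, 21, 28, 45, 54, 74, 80, 91, 106, 116, 131, 173, 183, 190, 217] → cuts [6, 13, 24, 31, 48, 57, 77, 83, 94, 109, 119, 134, 176, 186, 193, 220]

Pooled cuts: [6, 13, 24, 31, 48, 57, 72, 77, 83, 94, 103, 109, 119, 134, 144, 156, 168, 176, 186, 193, 201, 211, 220]

Fragments:
  [0,6): 6 bp
  [6,13): 7 bp
  [13,24): 11 bp
  [24,31): 7 bp
  [31,48): 17 bp
  [48,57): 9 bp
  [57,72): 15 bp
  [72,77): 5 bp
  [77,83): 6 bp
  [83,94): 11 bp
  [94,103): 9 bp
  [103,109): 6 bp
  [109,119): 10 bp
  [119,134): 15 bp
  [134,144): 10 bp
  [144,156): 12 bp
  [156,168): 12 bp
  [168,176): 8 bp
  [176,186): 10 bp
  [186,193): 7 bp
  [193,201): 8 bp
  [201,211): 10 bp
  [211,220): 9 bp
  [220,230): 10 bp

[5,6,6,6,7,7,7,8,8,9,9,9,10,10,10,10,10,11,11,12,12,15,15,17]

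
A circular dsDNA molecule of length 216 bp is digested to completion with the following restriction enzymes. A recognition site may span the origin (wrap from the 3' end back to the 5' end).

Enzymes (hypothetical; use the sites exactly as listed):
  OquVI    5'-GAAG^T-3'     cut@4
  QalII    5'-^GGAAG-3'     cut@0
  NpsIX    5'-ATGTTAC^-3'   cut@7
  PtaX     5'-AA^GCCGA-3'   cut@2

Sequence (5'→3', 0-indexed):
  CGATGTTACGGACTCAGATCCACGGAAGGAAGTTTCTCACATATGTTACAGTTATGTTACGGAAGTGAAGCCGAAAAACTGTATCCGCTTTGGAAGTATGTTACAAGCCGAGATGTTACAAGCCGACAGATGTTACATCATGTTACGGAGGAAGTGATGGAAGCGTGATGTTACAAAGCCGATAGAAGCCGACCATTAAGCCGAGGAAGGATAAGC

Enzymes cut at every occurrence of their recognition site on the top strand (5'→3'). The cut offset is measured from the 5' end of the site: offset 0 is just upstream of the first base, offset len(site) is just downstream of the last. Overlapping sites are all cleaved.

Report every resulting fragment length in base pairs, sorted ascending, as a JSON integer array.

Site scan:
  OquVI GAAGT/4: at [28, 61, 92, 150] ⇒ [32, 65, 96, 154]
  QalII GGAAG/0: at [23, 27, 60, 91, 149, 158, 204] ⇒ [23, 27, 60, 91, 149, 158, 204]
  NpsIX ATGTTAC/7: at [2, 42, 53, 97, 112, 129, 139, 167] ⇒ [9, 49, 60, 104, 119, 136, 146, 174]
  PtaX AAGCCGA/2: at [67, 104, 119, 175, 185, 197, 212] ⇒ [69, 106, 121, 177, 187, 199, 214]

All cut coordinates (distinct, sorted): [9, 23, 27, 32, 49, 60, 65, 69, 91, 96, 104, 106, 119, 121, 136, 146, 149, 154, 158, 174, 177, 187, 199, 204, 214]

Fragments:
  9→23: 14 bp
  23→27: 4 bp
  27→32: 5 bp
  32→49: 17 bp
  49→60: 11 bp
  60→65: 5 bp
  65→69: 4 bp
  69→91: 22 bp
  91→96: 5 bp
  96→104: 8 bp
  104→106: 2 bp
  106→119: 13 bp
  119→121: 2 bp
  121→136: 15 bp
  136→146: 10 bp
  146→149: 3 bp
  149→154: 5 bp
  154→158: 4 bp
  158→174: 16 bp
  174→177: 3 bp
  177→187: 10 bp
  187→199: 12 bp
  199→204: 5 bp
  204→214: 10 bp
  214→9 (wrap): 216-214+9 = 11 bp

[2,2,3,3,4,4,4,5,5,5,5,5,8,10,10,10,11,11,12,13,14,15,16,17,22]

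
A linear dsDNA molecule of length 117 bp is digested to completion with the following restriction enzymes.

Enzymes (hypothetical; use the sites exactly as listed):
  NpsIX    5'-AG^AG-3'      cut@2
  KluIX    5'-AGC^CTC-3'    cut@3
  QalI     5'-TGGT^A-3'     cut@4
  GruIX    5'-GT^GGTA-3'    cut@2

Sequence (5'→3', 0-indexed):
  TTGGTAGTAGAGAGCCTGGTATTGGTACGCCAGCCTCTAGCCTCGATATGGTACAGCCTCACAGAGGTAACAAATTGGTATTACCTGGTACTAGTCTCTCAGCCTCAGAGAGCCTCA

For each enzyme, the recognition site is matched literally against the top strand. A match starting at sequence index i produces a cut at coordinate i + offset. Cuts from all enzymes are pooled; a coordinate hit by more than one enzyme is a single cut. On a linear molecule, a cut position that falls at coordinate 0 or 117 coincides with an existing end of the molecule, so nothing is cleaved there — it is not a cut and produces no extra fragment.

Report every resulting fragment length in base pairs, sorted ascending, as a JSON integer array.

Site scan:
  NpsIX (AGAG, off=2): starts [8, 10, 62, 106, 108] → cuts [10, 12, 64, 108, 110]
  KluIX (AGCCTC, off=3): starts [31, 38, 54, 100, 110] → cuts [34, 41, 57, 103, 113]
  QalI (TGGTA, off=4): starts [1, 16, 22, 48, 75, 85] → cuts [5, 20, 26, 52, 79, 89]
  GruIX (GTGGTA, off=2): no sites

All cut coordinates (distinct, sorted): [5, 10, 12, 20, 26, 34, 41, 52, 57, 64, 79, 89, 103, 108, 110, 113]

Fragment lengths:
  [0,5): 5 bp
  [5,10): 5 bp
  [10,12): 2 bp
  [12,20): 8 bp
  [20,26): 6 bp
  [26,34): 8 bp
  [34,41): 7 bp
  [41,52): 11 bp
  [52,57): 5 bp
  [57,64): 7 bp
  [64,79): 15 bp
  [79,89): 10 bp
  [89,103): 14 bp
  [103,108): 5 bp
  [108,110): 2 bp
  [110,113): 3 bp
  [113,117): 4 bp

[2,2,3,4,5,5,5,5,6,7,7,8,8,10,11,14,15]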